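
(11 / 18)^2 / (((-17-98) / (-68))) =2057 / 9315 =0.22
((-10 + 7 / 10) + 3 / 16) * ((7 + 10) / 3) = -4131 / 80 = -51.64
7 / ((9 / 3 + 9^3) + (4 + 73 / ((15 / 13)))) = 105 / 11989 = 0.01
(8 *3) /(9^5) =8 /19683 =0.00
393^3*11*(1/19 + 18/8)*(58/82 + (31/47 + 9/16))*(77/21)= 25486011979087275/2343232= 10876435615.03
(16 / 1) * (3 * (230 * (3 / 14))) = 16560 / 7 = 2365.71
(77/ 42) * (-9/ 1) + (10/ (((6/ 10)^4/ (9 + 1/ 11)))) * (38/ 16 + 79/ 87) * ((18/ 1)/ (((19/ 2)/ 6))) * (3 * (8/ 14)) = 11420799727/ 254562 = 44864.51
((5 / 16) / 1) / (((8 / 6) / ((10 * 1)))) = 75 / 32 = 2.34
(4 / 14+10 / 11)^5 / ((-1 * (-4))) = 0.61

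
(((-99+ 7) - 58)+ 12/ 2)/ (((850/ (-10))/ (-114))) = -16416/ 85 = -193.13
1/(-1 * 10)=-1/10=-0.10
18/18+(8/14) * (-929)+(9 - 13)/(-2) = -3695/7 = -527.86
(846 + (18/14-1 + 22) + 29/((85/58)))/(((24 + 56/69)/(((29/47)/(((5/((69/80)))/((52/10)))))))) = 19.81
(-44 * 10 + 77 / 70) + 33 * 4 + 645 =3381 / 10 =338.10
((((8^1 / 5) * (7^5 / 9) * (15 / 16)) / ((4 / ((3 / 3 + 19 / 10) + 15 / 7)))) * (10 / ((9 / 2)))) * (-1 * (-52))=11018189 / 27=408081.07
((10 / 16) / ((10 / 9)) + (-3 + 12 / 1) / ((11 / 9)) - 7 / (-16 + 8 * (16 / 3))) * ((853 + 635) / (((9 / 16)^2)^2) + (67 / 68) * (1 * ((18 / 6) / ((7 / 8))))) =543605183339 / 4771305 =113932.18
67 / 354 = 0.19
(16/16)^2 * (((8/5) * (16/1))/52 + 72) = 72.49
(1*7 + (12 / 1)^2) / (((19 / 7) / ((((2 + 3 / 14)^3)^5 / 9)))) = 932360.25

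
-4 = -4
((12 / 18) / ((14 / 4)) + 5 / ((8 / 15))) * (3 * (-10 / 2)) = -8035 / 56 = -143.48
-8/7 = -1.14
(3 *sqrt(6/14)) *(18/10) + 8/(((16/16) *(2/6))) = 27 *sqrt(21)/35 + 24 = 27.54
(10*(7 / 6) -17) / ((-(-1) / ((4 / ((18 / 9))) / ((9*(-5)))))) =32 / 135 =0.24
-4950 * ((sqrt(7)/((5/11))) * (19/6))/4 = -34485 * sqrt(7)/4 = -22809.68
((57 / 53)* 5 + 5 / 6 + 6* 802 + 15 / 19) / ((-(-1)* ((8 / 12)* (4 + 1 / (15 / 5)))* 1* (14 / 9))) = 60472521 / 56392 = 1072.36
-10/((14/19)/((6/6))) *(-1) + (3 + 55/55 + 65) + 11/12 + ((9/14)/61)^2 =91333927/1093974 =83.49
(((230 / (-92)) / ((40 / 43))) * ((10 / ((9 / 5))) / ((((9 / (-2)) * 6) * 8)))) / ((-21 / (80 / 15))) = -1075 / 61236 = -0.02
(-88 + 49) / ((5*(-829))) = 39 / 4145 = 0.01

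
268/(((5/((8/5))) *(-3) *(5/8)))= -17152/375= -45.74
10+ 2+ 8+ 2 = 22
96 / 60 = 1.60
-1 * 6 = -6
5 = 5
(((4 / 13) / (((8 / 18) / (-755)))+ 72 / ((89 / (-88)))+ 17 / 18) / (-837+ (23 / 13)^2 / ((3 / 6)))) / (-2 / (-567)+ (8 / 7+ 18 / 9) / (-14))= -14158841697 / 4383300374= -3.23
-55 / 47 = -1.17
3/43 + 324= 13935/43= 324.07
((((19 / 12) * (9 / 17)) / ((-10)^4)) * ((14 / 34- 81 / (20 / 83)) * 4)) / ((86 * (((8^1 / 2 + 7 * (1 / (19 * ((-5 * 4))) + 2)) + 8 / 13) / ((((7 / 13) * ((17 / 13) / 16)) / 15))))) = -288459577 / 1396849771200000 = -0.00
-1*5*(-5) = 25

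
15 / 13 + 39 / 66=499 / 286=1.74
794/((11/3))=216.55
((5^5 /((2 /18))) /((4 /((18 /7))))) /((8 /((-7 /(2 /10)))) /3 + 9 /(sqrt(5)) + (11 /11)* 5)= 1962984375 /177368 - 717609375* sqrt(5) /177368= 2020.44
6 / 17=0.35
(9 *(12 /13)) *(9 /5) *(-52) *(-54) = 209952 /5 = 41990.40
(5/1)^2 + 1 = 26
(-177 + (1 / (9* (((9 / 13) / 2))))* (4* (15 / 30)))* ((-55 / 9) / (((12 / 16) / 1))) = 3142700 / 2187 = 1436.99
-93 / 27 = -3.44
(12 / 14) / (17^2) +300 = 606906 / 2023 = 300.00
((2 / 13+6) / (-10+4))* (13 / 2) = -20 / 3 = -6.67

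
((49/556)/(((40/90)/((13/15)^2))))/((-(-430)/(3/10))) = 24843/239080000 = 0.00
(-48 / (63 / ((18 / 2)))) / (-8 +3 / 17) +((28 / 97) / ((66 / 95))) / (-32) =41173141 / 47682096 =0.86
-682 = -682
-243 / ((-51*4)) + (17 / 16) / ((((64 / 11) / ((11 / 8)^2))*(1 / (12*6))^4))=2523748023 / 272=9278485.38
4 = 4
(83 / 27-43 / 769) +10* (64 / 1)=13350986 / 20763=643.02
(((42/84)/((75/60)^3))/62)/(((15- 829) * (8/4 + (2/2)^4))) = -8/4731375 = -0.00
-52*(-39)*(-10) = -20280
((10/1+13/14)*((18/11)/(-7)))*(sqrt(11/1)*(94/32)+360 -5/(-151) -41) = -9476514/11627 -64719*sqrt(11)/8624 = -839.93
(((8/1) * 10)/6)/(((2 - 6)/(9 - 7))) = -20/3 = -6.67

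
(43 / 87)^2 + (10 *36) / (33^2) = 526489 / 915849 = 0.57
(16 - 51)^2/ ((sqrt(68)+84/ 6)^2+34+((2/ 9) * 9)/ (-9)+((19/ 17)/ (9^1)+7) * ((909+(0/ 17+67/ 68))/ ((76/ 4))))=7646688192638250/ 3467854692906097 - 670149986738400 * sqrt(17)/ 3467854692906097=1.41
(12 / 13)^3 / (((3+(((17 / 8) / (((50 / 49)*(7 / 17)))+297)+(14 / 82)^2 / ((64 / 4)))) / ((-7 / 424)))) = -31770900 / 746393680019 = -0.00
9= 9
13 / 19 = 0.68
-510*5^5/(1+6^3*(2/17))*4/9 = -26818.86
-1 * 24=-24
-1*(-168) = 168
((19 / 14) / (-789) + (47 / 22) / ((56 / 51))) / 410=1889561 / 398539680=0.00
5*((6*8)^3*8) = 4423680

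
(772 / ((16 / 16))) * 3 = 2316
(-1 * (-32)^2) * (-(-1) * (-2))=2048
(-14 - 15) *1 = -29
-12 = -12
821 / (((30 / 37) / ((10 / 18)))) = 30377 / 54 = 562.54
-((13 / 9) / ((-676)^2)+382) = -120852577 / 316368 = -382.00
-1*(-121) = 121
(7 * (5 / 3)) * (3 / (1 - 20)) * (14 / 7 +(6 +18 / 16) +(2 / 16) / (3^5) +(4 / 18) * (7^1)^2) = -340445 / 9234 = -36.87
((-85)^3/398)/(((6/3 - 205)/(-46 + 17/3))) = -306.58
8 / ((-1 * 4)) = -2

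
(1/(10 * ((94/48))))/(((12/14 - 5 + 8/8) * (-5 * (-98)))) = -3/90475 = -0.00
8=8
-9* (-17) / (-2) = -153 / 2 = -76.50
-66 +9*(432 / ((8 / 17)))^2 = 7584450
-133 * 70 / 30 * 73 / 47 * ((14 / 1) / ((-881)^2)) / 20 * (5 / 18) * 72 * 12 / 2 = -1902964 / 36479567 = -0.05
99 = 99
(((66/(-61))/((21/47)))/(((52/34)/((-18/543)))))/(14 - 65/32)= 1687488/384811973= 0.00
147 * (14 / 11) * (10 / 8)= 5145 / 22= 233.86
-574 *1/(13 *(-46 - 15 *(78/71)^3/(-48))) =410881828/424205821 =0.97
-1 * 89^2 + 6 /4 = -7919.50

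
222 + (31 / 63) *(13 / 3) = 42361 / 189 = 224.13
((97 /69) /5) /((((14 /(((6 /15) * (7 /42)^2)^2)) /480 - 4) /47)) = 18236 /320505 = 0.06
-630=-630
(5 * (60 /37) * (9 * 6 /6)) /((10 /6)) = 1620 /37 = 43.78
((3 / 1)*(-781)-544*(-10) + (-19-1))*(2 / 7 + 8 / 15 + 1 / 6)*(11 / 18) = 778481 / 420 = 1853.53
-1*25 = -25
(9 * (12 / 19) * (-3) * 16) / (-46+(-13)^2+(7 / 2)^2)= -20736 / 10279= -2.02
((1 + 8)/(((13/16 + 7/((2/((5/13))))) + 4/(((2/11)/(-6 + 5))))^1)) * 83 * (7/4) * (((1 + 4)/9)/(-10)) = 15106/4127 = 3.66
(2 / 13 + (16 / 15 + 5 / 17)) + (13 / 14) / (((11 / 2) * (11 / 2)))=4338977 / 2807805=1.55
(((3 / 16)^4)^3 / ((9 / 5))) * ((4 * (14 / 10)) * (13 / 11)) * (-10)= -26867295 / 387028092977152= -0.00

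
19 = 19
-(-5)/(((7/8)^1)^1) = 40/7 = 5.71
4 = 4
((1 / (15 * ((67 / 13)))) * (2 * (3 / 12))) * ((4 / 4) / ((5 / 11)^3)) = 17303 / 251250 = 0.07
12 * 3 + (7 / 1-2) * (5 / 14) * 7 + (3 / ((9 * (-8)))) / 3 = 3491 / 72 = 48.49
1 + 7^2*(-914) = -44785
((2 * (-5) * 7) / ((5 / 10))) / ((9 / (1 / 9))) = -140 / 81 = -1.73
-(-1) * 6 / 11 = 6 / 11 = 0.55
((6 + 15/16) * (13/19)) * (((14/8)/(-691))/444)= -91/3361024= -0.00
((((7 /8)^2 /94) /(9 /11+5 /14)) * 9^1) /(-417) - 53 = -4010959735 /75678272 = -53.00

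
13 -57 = -44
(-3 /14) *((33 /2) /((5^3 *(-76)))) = 99 /266000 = 0.00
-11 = -11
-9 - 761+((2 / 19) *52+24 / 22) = -159558 / 209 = -763.44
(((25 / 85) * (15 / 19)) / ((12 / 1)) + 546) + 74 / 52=9194843 / 16796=547.44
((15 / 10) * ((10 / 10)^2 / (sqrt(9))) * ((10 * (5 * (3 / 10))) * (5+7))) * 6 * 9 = 4860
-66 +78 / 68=-2205 / 34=-64.85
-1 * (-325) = 325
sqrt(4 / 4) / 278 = 1 / 278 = 0.00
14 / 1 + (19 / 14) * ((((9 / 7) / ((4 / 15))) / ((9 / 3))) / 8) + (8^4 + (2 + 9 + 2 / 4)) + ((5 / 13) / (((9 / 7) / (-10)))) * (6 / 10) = 503889761 / 122304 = 4119.98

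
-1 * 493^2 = -243049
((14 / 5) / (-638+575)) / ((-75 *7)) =0.00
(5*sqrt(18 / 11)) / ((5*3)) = sqrt(22) / 11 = 0.43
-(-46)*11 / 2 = 253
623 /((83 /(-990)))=-616770 /83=-7430.96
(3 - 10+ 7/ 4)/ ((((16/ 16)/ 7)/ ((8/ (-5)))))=58.80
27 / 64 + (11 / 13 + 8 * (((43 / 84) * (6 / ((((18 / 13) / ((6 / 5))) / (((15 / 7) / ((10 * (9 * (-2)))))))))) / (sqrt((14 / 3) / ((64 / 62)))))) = 1055 / 832-2236 * sqrt(651) / 478485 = 1.15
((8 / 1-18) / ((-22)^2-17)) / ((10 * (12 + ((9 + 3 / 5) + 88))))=-5 / 255916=-0.00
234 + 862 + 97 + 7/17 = 20288/17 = 1193.41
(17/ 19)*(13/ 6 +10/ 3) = 187/ 38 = 4.92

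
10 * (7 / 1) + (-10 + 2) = 62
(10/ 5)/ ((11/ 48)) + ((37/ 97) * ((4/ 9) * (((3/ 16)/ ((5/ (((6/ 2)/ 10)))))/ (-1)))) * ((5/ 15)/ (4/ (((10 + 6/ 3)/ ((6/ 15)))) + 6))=34267753/ 3926560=8.73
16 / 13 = 1.23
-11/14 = -0.79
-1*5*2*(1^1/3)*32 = -320/3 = -106.67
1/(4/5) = 5/4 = 1.25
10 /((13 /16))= 12.31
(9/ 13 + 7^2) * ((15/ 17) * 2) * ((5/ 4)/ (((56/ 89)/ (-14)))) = -126825/ 52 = -2438.94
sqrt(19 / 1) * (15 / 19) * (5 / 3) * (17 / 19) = 425 * sqrt(19) / 361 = 5.13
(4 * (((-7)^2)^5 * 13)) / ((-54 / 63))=-51410495318 / 3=-17136831772.67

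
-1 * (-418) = 418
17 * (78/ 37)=1326/ 37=35.84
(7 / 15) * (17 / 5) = 119 / 75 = 1.59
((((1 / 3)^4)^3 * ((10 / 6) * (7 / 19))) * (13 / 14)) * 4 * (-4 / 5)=-104 / 30292137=-0.00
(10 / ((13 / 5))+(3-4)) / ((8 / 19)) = 703 / 104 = 6.76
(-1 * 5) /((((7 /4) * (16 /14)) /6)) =-15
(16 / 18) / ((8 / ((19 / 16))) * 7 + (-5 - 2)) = 152 / 6867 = 0.02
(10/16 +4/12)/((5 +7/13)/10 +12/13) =1495/2304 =0.65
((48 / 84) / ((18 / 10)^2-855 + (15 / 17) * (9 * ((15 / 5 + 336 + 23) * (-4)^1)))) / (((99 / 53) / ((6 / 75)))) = -3604 / 1818777807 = -0.00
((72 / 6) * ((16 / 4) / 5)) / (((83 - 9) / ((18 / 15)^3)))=5184 / 23125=0.22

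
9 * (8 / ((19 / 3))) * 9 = 1944 / 19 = 102.32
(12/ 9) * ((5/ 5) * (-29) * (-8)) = 309.33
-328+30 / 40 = -1309 / 4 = -327.25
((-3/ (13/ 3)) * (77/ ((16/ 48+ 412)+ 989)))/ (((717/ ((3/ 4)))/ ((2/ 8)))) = -2079/ 208989248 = -0.00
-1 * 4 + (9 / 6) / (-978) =-2609 / 652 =-4.00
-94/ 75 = -1.25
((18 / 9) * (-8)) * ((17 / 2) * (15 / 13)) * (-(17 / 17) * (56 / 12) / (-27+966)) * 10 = 95200 / 12207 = 7.80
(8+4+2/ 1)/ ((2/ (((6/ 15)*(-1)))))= -14/ 5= -2.80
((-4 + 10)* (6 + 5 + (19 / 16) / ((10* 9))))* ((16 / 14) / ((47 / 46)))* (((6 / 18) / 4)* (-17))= -104.71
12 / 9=4 / 3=1.33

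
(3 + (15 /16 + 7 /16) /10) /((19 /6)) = 753 /760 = 0.99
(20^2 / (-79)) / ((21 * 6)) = -200 / 4977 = -0.04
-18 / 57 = -6 / 19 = -0.32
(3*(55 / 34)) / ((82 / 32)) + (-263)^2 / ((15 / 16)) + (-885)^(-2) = 40278258761617 / 545907825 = 73782.16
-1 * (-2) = 2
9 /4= 2.25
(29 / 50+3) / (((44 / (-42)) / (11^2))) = -41349 / 100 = -413.49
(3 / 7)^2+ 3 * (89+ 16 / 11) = 146364 / 539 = 271.55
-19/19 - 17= -18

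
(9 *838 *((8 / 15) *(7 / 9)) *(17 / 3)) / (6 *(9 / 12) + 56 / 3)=1595552 / 2085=765.25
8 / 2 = 4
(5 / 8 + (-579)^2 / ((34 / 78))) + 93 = 104607925 / 136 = 769175.92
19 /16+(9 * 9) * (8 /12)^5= 569 /48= 11.85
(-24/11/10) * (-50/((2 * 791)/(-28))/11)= -240/13673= -0.02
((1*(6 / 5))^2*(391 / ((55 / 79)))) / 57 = 370668 / 26125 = 14.19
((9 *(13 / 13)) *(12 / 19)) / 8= 27 / 38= 0.71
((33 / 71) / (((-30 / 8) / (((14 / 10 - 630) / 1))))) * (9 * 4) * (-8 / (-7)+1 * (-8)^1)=-34138368 / 1775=-19232.88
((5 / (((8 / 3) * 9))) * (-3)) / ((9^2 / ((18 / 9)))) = -5 / 324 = -0.02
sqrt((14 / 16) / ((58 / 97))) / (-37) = -sqrt(19691) / 4292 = -0.03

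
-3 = -3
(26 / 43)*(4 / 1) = 104 / 43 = 2.42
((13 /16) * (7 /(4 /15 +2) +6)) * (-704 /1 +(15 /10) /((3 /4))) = -1409967 /272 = -5183.70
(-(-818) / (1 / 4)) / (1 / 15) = 49080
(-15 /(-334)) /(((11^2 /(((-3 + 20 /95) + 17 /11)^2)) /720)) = 365040000 /882661967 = 0.41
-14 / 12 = -7 / 6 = -1.17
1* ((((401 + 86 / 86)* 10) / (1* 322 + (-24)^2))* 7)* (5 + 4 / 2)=98490 / 449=219.35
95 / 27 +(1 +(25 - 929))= -24286 / 27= -899.48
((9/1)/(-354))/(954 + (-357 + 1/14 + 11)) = -0.00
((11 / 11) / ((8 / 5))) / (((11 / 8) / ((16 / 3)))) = 80 / 33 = 2.42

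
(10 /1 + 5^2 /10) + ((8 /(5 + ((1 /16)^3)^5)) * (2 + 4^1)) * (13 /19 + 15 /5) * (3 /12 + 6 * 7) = 110025220720472418331465 /73018361958433641826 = 1506.82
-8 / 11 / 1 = -8 / 11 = -0.73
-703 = -703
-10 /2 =-5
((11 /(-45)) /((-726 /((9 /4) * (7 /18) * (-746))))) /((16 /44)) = -2611 /4320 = -0.60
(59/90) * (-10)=-59/9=-6.56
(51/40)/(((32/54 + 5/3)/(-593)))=-816561/2440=-334.66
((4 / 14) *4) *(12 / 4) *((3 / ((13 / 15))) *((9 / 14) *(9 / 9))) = 4860 / 637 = 7.63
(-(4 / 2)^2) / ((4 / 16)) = -16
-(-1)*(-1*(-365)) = 365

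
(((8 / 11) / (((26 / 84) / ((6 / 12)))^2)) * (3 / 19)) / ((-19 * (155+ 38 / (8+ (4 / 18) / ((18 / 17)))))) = -370440 / 3749430113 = -0.00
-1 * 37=-37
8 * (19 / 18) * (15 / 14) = 190 / 21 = 9.05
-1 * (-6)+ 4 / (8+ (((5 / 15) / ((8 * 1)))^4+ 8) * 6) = 6.07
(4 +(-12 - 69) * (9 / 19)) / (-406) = 653 / 7714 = 0.08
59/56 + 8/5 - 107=-29217/280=-104.35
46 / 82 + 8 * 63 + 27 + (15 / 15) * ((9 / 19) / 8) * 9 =3316009 / 6232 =532.09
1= 1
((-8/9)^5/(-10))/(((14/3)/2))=16384/688905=0.02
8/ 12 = 2/ 3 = 0.67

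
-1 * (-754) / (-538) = -377 / 269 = -1.40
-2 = -2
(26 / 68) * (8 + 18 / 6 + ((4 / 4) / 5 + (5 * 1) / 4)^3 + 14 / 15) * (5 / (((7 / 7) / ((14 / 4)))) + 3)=117.43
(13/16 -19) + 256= 3805/16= 237.81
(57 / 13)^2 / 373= 3249 / 63037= 0.05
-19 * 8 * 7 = -1064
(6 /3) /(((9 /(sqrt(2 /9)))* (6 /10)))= 10* sqrt(2) /81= 0.17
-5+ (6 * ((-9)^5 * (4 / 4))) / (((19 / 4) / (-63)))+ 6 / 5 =446410079 / 95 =4699053.46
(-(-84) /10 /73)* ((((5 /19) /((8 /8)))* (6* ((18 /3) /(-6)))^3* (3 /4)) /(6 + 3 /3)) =-0.70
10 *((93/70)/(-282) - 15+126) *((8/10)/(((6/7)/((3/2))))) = 730349/470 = 1553.93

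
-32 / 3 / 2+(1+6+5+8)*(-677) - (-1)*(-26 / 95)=-3860498 / 285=-13545.61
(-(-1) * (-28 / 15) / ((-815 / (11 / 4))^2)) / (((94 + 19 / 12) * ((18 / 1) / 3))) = -847 / 22855982250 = -0.00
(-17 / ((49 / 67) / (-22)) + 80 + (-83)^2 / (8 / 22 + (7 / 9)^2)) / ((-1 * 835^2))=-65154973 / 5896710715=-0.01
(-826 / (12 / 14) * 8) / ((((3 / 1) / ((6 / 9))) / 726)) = -11193952 / 9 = -1243772.44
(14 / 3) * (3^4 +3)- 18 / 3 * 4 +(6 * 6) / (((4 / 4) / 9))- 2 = 690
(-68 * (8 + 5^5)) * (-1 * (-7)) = -1491308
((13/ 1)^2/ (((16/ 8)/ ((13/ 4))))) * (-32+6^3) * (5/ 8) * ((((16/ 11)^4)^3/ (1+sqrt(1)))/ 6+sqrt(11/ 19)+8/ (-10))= 234803.96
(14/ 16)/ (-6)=-7/ 48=-0.15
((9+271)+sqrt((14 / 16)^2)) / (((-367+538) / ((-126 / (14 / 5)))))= -11235 / 152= -73.91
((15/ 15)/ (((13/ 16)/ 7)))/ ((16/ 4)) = 28/ 13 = 2.15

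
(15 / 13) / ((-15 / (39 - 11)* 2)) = -1.08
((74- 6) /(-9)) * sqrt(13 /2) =-34 * sqrt(26) /9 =-19.26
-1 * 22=-22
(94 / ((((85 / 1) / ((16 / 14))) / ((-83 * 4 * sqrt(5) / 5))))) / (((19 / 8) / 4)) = -7989248 * sqrt(5) / 56525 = -316.05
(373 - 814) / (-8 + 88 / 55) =2205 / 32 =68.91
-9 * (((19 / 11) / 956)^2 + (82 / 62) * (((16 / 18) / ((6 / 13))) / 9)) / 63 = -235772617205 / 5831323865136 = -0.04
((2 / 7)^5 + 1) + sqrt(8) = 3.83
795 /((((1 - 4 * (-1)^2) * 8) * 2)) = -265 /16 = -16.56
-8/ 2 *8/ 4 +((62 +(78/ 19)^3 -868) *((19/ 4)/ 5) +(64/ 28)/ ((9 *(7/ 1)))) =-1127041661/ 1592010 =-707.94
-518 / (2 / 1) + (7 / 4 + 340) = 331 / 4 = 82.75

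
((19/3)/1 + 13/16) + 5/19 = 6757/912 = 7.41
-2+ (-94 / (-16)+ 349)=2823 / 8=352.88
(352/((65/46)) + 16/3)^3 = 122142061776896/7414875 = 16472571.93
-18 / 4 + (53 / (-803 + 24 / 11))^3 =-4.50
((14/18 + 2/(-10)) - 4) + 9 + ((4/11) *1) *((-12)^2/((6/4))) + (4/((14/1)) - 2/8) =561643/13860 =40.52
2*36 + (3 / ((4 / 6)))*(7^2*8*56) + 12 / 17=1680564 / 17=98856.71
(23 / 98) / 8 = 23 / 784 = 0.03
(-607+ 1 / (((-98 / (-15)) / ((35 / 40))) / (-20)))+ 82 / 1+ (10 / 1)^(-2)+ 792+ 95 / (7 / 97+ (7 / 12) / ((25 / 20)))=8636521 / 19600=440.64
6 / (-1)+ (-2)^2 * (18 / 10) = 6 / 5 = 1.20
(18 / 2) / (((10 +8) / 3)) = 3 / 2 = 1.50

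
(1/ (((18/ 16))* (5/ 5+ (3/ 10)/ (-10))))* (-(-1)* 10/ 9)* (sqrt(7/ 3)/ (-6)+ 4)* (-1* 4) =-128000/ 7857+ 16000* sqrt(21)/ 70713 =-15.25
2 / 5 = 0.40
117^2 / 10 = 13689 / 10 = 1368.90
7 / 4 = 1.75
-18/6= -3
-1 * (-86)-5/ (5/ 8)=78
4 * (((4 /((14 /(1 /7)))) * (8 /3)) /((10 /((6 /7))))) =64 /1715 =0.04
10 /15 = 0.67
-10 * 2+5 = -15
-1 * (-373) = 373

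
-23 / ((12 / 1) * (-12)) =23 / 144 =0.16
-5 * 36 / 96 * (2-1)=-15 / 8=-1.88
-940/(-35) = 188/7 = 26.86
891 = 891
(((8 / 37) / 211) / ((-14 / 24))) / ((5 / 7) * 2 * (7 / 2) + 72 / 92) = -2208 / 7268317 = -0.00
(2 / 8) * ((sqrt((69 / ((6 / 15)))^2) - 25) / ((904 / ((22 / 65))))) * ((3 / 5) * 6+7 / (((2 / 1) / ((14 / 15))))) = 66847 / 705120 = 0.09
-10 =-10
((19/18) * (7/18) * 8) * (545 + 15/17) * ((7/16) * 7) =7559720/1377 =5489.99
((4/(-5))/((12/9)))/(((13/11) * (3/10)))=-22/13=-1.69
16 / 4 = 4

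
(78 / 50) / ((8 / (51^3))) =5173389 / 200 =25866.94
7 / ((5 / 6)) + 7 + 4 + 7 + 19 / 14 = 1943 / 70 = 27.76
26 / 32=13 / 16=0.81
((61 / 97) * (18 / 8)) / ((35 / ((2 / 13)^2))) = 549 / 573755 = 0.00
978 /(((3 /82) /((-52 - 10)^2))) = 102757808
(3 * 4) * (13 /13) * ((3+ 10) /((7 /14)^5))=4992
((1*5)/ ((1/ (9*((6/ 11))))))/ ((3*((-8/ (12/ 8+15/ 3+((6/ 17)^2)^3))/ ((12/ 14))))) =-42374030715/ 7434371252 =-5.70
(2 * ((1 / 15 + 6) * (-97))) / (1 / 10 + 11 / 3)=-35308 / 113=-312.46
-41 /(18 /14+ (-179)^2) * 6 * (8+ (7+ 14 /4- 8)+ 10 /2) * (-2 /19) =26691 /2130812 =0.01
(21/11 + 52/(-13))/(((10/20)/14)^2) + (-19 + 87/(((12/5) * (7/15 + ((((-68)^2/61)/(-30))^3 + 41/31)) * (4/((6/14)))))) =-695998900645301381/419644643224576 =-1658.54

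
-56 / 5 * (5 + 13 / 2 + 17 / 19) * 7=-92316 / 95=-971.75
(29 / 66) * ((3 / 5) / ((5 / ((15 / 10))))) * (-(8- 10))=87 / 550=0.16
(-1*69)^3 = -328509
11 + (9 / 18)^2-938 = -3707 / 4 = -926.75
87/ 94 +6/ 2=369/ 94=3.93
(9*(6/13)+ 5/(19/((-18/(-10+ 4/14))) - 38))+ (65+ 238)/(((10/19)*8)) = 34511457/454480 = 75.94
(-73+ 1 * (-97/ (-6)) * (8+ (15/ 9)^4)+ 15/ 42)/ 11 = 308618/ 18711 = 16.49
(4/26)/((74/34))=34/481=0.07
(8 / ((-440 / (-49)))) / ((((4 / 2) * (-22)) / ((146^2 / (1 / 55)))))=-261121 / 11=-23738.27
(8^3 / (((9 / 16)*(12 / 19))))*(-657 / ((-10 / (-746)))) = -1059534848 / 15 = -70635656.53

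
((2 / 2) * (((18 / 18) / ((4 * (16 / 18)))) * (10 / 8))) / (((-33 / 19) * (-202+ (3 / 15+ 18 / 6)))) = 0.00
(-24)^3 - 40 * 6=-14064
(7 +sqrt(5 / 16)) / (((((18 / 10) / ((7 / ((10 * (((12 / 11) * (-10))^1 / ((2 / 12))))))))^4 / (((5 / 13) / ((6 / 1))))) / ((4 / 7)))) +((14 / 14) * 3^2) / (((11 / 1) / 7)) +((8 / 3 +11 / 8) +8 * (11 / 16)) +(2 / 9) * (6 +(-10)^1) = 5021863 * sqrt(5) / 440093145563136000 +17403544565728891451 / 1210256150298624000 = 14.38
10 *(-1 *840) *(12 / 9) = -11200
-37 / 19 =-1.95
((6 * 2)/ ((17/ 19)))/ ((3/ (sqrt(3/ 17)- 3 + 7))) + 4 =76 * sqrt(51)/ 289 + 372/ 17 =23.76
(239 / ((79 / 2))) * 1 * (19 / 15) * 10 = 18164 / 237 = 76.64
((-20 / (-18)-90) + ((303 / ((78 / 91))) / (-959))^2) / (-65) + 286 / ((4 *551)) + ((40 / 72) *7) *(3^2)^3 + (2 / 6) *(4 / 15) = 22881421302361 / 8066540820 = 2836.58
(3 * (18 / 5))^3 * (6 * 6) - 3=5668329 / 125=45346.63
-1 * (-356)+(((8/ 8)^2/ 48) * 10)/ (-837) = 7151323/ 20088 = 356.00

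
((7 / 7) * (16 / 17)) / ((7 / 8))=128 / 119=1.08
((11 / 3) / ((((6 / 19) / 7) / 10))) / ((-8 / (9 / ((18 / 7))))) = -51205 / 144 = -355.59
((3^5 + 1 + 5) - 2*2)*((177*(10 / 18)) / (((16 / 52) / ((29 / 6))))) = 27247675 / 72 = 378439.93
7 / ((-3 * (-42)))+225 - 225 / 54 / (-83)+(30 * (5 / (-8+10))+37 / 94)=21100465 / 70218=300.50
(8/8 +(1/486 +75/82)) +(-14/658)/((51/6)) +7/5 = 131911949/39802185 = 3.31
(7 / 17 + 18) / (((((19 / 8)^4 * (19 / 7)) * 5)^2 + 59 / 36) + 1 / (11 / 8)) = 25473904017408 / 257967886539329459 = 0.00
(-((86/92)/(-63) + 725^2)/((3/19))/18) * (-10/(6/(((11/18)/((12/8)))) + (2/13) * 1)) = 1089131763005/8763552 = 124279.72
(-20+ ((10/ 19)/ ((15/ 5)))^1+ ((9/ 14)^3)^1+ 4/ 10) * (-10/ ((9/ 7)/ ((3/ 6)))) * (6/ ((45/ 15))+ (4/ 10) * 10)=14983019/ 33516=447.04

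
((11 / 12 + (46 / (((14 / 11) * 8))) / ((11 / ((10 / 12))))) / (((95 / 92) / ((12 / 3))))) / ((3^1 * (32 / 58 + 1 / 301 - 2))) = -1348007 / 1198235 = -1.12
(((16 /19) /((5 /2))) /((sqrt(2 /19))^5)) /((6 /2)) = 76 *sqrt(38) /15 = 31.23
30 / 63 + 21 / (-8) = -2.15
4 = 4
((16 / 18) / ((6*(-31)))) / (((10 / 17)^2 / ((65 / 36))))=-3757 / 150660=-0.02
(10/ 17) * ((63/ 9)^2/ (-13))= -490/ 221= -2.22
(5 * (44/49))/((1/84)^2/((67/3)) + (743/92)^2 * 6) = 74855616/6524556827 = 0.01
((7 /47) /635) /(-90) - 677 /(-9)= 202050643 /2686050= 75.22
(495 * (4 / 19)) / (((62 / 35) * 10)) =3465 / 589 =5.88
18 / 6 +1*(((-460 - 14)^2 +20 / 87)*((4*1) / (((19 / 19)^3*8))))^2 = 12619852071.84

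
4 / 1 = 4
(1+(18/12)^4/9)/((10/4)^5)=2/125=0.02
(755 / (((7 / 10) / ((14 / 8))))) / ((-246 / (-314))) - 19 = 2390.25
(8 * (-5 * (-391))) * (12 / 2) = 93840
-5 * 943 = -4715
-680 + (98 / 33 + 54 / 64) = -714053 / 1056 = -676.19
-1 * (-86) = 86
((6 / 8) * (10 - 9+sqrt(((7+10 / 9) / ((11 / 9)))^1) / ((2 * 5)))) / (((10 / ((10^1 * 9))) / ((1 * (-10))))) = -135 / 2 - 27 * sqrt(803) / 44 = -84.89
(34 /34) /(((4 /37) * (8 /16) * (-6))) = -37 /12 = -3.08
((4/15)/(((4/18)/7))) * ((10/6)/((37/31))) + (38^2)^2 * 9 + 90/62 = 21524874047/1147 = 18766237.18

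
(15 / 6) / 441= 5 / 882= 0.01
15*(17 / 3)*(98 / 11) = 8330 / 11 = 757.27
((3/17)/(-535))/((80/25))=-3/29104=-0.00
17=17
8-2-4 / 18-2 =34 / 9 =3.78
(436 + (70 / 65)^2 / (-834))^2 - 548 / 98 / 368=8511960423625739527 / 44777456660664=190094.77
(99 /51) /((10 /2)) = 33 /85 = 0.39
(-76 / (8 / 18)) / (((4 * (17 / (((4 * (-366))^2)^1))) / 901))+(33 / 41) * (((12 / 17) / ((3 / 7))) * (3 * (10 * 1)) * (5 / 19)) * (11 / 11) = -64310297735016 / 13243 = -4856172901.53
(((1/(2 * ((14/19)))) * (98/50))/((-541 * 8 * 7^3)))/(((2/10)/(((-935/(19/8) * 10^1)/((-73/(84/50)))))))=-561/1382255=-0.00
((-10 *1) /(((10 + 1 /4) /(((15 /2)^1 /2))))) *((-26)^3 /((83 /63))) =166093200 /3403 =48807.88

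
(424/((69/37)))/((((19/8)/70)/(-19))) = -8785280/69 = -127322.90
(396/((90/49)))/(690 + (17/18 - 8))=19404/61465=0.32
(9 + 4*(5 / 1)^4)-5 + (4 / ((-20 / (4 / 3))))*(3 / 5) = 62596 / 25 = 2503.84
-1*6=-6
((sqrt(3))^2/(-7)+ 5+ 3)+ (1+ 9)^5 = 700053/7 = 100007.57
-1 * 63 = -63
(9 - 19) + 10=0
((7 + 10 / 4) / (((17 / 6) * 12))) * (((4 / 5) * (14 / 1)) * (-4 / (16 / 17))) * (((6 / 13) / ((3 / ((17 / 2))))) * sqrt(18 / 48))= -2261 * sqrt(6) / 520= -10.65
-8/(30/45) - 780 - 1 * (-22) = -770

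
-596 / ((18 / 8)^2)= -9536 / 81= -117.73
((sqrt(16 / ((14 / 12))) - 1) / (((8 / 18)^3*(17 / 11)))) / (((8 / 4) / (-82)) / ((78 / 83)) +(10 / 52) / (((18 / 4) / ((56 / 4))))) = -38467143 / 2987104 +38467143*sqrt(42) / 5227432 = 34.81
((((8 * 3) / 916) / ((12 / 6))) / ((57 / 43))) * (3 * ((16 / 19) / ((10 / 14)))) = 14448 / 413345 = 0.03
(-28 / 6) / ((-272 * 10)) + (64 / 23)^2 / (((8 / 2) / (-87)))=-363475337 / 2158320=-168.41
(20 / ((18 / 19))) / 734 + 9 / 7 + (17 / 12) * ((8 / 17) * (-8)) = -92920 / 23121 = -4.02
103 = 103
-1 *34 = -34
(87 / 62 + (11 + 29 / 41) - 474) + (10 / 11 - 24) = -13533059 / 27962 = -483.98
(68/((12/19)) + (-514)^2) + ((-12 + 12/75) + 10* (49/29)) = 574871473/2175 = 264308.72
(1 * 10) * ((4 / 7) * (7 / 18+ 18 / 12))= 10.79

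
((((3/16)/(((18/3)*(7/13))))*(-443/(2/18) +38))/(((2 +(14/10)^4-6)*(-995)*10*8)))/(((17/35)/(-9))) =583375/1732096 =0.34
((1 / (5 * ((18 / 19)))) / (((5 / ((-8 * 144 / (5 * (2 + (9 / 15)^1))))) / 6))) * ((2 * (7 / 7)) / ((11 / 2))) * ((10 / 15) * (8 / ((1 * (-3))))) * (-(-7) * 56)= 61014016 / 10725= 5688.95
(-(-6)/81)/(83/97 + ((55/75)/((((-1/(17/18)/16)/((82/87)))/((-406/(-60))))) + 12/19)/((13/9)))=-1197950/770386261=-0.00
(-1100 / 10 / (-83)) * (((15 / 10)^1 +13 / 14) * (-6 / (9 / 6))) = -7480 / 581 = -12.87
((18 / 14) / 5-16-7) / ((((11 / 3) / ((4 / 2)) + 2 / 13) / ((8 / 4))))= -124176 / 5425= -22.89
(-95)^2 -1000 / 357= 3220925 / 357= 9022.20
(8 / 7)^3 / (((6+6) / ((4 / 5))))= 512 / 5145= 0.10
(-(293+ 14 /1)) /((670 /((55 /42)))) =-3377 /5628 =-0.60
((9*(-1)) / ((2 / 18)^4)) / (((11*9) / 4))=-26244 / 11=-2385.82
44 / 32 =11 / 8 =1.38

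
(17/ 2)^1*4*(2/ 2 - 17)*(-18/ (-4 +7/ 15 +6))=146880/ 37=3969.73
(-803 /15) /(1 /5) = -267.67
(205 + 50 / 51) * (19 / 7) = 199595 / 357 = 559.09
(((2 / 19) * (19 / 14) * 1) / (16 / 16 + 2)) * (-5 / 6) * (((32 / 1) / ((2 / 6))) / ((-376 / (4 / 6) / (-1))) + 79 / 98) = -7495 / 193452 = -0.04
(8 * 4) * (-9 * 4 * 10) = -11520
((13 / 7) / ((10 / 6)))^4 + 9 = 10.54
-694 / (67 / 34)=-23596 / 67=-352.18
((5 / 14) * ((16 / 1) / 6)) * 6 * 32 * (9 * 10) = 115200 / 7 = 16457.14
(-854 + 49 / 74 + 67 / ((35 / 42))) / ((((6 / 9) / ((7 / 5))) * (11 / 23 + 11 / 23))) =-138131721 / 81400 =-1696.95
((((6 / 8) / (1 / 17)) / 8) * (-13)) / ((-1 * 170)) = 39 / 320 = 0.12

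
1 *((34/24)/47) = 17/564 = 0.03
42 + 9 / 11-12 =339 / 11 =30.82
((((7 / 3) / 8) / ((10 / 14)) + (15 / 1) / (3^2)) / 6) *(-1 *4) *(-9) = 249 / 20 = 12.45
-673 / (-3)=673 / 3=224.33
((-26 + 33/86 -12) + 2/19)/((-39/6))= 61293/10621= 5.77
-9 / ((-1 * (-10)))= -9 / 10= -0.90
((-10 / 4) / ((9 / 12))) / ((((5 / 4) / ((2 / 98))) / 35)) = -40 / 21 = -1.90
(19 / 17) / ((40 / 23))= 437 / 680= 0.64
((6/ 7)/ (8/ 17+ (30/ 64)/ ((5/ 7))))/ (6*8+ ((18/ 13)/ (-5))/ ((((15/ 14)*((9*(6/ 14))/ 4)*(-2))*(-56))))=9547200/ 602426363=0.02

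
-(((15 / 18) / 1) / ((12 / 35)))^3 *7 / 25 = -1500625 / 373248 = -4.02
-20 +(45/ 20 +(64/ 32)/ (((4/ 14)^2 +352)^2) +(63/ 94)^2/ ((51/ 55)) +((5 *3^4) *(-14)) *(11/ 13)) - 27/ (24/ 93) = -4919.58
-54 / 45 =-6 / 5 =-1.20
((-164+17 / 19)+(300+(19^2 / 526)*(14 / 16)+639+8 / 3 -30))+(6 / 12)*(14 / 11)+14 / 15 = 750.73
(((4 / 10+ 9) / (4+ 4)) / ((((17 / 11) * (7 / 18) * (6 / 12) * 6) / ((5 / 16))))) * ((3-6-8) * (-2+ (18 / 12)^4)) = -119427 / 17408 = -6.86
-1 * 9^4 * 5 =-32805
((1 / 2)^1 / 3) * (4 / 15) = 2 / 45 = 0.04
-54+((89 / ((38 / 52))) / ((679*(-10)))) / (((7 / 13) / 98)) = -527692 / 9215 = -57.26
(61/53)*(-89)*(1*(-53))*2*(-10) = -108580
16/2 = 8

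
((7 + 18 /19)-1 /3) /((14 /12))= 6.53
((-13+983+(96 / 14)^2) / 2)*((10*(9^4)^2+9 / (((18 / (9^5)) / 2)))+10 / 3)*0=0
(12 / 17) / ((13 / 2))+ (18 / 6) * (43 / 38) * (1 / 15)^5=230859503 / 2125743750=0.11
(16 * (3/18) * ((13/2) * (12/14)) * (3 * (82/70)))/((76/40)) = 25584/931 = 27.48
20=20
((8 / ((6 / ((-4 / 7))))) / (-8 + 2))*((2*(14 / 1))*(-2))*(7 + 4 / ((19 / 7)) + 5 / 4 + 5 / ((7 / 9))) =-137488 / 1197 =-114.86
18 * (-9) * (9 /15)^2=-1458 /25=-58.32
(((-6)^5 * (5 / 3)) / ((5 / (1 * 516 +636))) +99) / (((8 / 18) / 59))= -1585504935 / 4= -396376233.75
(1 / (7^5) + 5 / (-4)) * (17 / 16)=-1428527 / 1075648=-1.33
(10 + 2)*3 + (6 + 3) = 45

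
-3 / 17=-0.18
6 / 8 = 3 / 4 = 0.75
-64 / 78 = -32 / 39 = -0.82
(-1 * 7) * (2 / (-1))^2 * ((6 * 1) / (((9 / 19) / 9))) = -3192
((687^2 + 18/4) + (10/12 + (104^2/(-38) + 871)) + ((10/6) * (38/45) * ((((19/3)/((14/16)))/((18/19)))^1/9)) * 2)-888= 471675.09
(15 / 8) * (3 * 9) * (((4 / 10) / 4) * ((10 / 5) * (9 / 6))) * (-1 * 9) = -2187 / 16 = -136.69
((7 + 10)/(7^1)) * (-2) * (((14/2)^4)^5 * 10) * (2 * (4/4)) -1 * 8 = -7751248726053737248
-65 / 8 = -8.12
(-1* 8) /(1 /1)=-8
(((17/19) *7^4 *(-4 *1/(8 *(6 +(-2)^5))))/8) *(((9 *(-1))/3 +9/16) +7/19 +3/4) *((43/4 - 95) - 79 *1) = 10688053901/9611264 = 1112.03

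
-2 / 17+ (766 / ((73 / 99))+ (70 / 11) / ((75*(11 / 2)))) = 2339627828 / 2252415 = 1038.72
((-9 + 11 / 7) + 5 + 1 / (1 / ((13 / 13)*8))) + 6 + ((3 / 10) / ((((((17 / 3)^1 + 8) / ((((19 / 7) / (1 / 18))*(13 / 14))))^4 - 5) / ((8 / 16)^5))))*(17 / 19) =255899185706046208617 / 22117956406526498560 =11.57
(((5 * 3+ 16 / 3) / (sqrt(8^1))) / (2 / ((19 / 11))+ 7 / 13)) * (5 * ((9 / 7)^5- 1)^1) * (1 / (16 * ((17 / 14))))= 2.74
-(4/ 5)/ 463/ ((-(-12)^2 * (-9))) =-1/ 750060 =-0.00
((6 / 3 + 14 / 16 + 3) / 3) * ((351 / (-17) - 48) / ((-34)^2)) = -18283 / 157216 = -0.12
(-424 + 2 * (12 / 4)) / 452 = -209 / 226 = -0.92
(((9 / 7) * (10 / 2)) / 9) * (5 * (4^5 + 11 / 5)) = 3665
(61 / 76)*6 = 183 / 38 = 4.82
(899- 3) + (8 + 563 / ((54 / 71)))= 88789 / 54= 1644.24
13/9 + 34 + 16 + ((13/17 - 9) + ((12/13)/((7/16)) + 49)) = 1313204/13923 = 94.32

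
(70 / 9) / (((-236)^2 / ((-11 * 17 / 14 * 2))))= -935 / 250632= -0.00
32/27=1.19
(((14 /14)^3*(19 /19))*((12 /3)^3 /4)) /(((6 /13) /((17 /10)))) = 884 /15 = 58.93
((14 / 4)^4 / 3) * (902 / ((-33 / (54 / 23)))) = -295323 / 92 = -3210.03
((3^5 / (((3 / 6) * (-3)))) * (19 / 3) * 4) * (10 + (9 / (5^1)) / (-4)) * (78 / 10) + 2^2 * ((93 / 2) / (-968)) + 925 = -3687864041 / 12100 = -304782.15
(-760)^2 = 577600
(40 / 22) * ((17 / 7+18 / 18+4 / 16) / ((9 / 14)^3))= 201880 / 8019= 25.18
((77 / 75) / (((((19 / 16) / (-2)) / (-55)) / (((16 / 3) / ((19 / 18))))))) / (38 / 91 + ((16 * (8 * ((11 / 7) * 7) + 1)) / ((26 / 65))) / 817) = 1696927232 / 16862785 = 100.63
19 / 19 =1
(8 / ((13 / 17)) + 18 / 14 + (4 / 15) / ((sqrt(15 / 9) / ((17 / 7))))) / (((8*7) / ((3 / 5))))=17*sqrt(15) / 12250 + 3207 / 25480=0.13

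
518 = 518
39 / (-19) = -39 / 19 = -2.05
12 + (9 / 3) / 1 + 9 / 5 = 84 / 5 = 16.80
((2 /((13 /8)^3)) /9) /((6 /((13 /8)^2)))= 0.02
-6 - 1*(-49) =43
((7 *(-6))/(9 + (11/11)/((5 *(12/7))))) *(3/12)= -630/547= -1.15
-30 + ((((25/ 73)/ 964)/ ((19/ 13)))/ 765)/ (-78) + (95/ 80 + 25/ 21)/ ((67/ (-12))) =-17515096755719/ 575663930856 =-30.43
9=9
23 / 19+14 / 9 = 473 / 171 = 2.77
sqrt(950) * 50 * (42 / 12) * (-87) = -76125 * sqrt(38) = -469266.02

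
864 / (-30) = -144 / 5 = -28.80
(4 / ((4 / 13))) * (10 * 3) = 390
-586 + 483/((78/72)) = -1822/13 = -140.15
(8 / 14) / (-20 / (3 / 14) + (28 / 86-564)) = -258 / 296639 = -0.00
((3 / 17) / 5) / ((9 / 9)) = 3 / 85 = 0.04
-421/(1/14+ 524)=-0.80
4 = 4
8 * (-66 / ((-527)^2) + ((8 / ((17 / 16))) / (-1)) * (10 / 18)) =-83650192 / 2499561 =-33.47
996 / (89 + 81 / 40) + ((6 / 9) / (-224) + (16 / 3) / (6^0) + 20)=14791597 / 407792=36.27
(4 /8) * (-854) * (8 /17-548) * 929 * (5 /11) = 18461626820 /187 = 98725277.11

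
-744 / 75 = -248 / 25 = -9.92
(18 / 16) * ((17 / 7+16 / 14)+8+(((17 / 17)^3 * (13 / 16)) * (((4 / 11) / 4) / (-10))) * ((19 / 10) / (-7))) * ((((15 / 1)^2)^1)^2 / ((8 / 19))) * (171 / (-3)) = -28142904685725 / 315392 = -89231510.90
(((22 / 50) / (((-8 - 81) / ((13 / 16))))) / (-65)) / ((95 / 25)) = 11 / 676400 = 0.00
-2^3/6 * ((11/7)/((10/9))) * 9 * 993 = -589842/35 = -16852.63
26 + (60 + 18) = 104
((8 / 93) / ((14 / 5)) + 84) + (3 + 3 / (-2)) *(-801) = -1454945 / 1302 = -1117.47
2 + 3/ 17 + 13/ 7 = 480/ 119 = 4.03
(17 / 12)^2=289 / 144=2.01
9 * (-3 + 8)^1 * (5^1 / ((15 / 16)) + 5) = 465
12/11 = 1.09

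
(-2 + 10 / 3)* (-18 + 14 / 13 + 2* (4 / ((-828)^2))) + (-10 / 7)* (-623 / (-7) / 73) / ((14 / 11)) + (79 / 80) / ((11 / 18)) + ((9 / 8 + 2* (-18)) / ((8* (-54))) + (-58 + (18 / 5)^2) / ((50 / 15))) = -37608638344079339 / 1052051272272000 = -35.75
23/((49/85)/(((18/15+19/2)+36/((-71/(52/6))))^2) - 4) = -7837019839/1358019792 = -5.77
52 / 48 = 1.08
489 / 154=3.18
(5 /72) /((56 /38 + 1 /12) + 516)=95 /708018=0.00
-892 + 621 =-271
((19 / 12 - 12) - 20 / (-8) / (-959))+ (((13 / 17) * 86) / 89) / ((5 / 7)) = -817019717 / 87058020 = -9.38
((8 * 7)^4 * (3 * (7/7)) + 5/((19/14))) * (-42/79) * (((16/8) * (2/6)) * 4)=-41827735.05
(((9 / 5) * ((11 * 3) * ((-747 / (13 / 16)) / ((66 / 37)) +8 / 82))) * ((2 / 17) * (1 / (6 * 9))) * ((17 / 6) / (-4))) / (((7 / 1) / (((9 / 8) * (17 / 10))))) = 38521473 / 2984800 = 12.91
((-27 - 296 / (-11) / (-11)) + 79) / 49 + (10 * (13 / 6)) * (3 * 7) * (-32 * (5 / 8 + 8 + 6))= -1262515264 / 5929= -212938.99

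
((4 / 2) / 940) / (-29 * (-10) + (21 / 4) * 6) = 0.00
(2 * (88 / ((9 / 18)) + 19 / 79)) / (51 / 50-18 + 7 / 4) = -2784600 / 120317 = -23.14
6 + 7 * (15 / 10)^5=1893 / 32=59.16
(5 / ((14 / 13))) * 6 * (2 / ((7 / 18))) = 7020 / 49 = 143.27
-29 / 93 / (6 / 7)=-203 / 558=-0.36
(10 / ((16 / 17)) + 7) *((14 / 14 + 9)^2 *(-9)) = -31725 / 2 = -15862.50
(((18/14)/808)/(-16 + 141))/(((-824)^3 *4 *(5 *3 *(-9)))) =1/23732981422080000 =0.00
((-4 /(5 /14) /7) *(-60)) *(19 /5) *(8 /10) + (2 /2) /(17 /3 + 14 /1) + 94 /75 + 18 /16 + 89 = 13567729 /35400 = 383.27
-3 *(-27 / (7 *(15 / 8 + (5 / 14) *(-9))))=-216 / 25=-8.64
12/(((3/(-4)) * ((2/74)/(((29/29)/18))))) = -296/9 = -32.89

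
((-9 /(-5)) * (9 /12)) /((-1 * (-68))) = 0.02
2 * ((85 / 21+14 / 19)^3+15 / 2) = 14866682843 / 63521199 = 234.04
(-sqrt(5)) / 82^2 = -sqrt(5) / 6724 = -0.00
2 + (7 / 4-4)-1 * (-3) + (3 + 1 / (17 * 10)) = 1957 / 340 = 5.76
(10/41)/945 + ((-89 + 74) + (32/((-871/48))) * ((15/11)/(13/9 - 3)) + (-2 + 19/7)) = -945823778/74243169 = -12.74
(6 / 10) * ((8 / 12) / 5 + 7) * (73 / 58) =7811 / 1450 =5.39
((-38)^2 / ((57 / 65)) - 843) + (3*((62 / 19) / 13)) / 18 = 198516 / 247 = 803.71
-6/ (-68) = 3/ 34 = 0.09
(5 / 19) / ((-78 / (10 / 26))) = -25 / 19266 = -0.00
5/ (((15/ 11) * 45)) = 11/ 135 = 0.08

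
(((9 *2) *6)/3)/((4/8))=72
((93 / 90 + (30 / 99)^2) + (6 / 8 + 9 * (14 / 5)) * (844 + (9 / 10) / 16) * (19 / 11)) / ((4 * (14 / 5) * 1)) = 131844021671 / 39029760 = 3378.04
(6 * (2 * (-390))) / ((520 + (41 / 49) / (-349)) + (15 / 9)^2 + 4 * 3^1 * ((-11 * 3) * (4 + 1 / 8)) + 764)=1440588240 / 106728079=13.50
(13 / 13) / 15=1 / 15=0.07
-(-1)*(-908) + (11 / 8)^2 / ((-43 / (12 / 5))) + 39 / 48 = -195068 / 215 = -907.29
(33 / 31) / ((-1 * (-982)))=33 / 30442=0.00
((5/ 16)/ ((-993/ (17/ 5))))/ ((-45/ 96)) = 34/ 14895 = 0.00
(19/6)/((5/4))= 38/15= 2.53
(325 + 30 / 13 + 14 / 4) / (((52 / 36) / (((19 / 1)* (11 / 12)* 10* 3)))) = 119663.32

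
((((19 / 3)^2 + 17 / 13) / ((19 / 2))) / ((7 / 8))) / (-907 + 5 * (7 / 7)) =-38768 / 7018011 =-0.01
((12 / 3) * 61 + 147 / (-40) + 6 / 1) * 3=29559 / 40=738.98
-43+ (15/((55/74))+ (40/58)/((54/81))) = -6949/319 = -21.78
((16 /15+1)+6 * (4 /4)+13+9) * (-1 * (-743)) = 335093 /15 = 22339.53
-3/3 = -1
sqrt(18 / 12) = sqrt(6) / 2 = 1.22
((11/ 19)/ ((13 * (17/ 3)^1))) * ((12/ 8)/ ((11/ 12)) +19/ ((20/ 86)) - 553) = -9117/ 2470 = -3.69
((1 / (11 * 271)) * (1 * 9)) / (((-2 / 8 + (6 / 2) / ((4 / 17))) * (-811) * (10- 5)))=-18 / 302198875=-0.00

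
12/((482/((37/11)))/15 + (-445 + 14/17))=-113220/4100671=-0.03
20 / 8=2.50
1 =1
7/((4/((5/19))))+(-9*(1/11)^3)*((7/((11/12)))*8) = 52787/1112716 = 0.05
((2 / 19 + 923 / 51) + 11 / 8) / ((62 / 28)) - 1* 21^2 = -51926399 / 120156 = -432.16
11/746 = 0.01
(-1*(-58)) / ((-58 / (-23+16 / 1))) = 7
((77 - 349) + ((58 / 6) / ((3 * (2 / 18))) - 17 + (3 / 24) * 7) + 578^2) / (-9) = -2670599 / 72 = -37091.65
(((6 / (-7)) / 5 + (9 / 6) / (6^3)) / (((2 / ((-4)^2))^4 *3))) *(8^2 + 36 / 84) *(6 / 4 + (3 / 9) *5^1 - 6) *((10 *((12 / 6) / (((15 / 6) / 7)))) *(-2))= -4591524.26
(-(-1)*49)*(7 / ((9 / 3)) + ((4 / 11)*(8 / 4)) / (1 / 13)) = 577.61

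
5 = 5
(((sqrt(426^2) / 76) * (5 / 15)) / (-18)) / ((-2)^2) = -71 / 2736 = -0.03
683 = 683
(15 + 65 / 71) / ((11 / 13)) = 14690 / 781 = 18.81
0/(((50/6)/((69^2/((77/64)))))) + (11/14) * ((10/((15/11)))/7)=121/147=0.82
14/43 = 0.33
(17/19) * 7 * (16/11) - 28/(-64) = 31927/3344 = 9.55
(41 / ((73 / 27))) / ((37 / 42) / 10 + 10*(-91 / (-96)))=1859760 / 1173329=1.59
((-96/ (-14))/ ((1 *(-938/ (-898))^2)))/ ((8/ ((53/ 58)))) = 32054559/ 44652083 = 0.72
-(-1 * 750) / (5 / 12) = 1800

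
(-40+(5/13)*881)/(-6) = -1295/26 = -49.81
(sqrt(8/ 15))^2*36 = 96/ 5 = 19.20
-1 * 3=-3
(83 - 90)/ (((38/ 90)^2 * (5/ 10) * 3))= -9450/ 361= -26.18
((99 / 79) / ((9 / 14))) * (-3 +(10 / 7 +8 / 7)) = -66 / 79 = -0.84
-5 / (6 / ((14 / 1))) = -35 / 3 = -11.67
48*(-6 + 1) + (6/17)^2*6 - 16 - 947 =-347451/289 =-1202.25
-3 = -3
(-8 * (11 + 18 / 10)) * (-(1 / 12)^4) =2 / 405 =0.00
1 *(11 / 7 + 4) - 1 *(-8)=13.57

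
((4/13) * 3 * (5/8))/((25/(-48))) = -72/65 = -1.11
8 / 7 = 1.14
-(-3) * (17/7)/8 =51/56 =0.91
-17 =-17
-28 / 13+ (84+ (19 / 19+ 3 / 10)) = 10809 / 130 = 83.15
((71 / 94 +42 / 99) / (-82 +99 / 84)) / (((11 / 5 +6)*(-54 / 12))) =512260 / 1295157897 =0.00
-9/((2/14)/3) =-189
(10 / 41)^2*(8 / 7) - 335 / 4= -3938745 / 47068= -83.68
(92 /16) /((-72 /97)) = -2231 /288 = -7.75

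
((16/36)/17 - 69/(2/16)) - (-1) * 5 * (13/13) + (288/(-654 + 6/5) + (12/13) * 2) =-2170273/3978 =-545.57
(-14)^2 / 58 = 3.38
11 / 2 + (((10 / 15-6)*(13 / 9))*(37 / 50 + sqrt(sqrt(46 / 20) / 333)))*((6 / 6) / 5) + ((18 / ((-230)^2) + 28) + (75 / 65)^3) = -104*10^(3 / 4)*23^(1 / 4)*sqrt(37) / 74925 + 132957486991 / 3922468875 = 33.79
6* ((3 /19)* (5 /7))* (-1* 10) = -900 /133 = -6.77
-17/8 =-2.12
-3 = -3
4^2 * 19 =304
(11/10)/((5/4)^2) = 88/125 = 0.70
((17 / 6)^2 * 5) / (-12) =-1445 / 432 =-3.34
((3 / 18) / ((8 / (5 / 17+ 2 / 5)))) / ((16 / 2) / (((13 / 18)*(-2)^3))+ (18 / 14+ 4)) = 5369 / 1448400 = 0.00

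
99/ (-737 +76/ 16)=-396/ 2929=-0.14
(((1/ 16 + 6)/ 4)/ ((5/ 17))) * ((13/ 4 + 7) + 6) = 21437/ 256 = 83.74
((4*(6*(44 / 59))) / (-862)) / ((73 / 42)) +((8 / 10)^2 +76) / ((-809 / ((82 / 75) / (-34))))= -426024901748 / 47868614439375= -0.01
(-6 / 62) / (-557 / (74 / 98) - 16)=37 / 288145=0.00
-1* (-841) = 841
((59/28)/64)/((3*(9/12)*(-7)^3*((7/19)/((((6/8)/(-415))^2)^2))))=-10089/8167751690721280000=-0.00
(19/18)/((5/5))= 19/18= 1.06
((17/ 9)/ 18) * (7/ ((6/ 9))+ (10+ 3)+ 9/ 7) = 2.60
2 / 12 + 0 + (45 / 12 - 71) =-805 / 12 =-67.08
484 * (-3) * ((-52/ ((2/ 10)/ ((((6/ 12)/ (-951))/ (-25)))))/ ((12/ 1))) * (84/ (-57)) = -88088/ 90345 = -0.98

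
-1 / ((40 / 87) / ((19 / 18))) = -551 / 240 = -2.30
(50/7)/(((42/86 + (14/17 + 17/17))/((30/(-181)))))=-109650/214123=-0.51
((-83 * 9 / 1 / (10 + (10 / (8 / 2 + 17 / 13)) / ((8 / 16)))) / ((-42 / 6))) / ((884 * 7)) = 51543 / 41150200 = 0.00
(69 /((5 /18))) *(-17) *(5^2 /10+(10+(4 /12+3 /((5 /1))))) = -56726.28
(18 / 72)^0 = 1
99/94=1.05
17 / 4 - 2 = 9 / 4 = 2.25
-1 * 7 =-7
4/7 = 0.57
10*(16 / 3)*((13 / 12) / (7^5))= 520 / 151263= 0.00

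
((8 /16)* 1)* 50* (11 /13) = 275 /13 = 21.15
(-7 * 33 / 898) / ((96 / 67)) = -0.18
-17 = -17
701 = 701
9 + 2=11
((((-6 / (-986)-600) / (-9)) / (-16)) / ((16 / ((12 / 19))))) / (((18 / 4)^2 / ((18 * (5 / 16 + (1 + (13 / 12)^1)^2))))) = -33030665 / 48558528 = -0.68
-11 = -11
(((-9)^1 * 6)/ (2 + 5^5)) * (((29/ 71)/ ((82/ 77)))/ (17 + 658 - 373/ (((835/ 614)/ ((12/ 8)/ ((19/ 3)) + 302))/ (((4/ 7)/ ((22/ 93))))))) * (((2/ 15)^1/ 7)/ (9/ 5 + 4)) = 16125186/ 147946110027696313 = 0.00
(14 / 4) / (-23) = -7 / 46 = -0.15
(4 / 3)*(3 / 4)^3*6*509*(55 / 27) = 27995 / 8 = 3499.38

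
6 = 6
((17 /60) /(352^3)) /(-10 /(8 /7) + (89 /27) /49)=-0.00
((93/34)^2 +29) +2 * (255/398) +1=8917251/230044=38.76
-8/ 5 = -1.60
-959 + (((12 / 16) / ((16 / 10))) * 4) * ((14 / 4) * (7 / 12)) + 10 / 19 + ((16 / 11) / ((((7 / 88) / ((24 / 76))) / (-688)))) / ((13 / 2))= -173270411 / 110656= -1565.85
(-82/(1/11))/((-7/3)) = 2706/7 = 386.57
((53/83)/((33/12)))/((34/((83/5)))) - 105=-98069/935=-104.89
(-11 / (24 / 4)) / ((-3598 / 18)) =33 / 3598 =0.01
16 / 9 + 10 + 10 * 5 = 556 / 9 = 61.78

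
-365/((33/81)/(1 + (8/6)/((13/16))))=-338355/143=-2366.12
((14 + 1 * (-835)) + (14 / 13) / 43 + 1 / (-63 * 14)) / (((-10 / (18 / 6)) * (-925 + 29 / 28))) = -404772409 / 1518498345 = -0.27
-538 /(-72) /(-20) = -269 /720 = -0.37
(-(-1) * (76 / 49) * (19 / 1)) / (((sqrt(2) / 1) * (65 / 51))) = 36822 * sqrt(2) / 3185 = 16.35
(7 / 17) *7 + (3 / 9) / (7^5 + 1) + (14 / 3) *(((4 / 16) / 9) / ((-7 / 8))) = 21094193 / 7714872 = 2.73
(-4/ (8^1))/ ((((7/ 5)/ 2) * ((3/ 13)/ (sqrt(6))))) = -65 * sqrt(6)/ 21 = -7.58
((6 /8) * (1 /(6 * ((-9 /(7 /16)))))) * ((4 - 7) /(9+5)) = 1 /768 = 0.00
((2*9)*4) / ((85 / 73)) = 5256 / 85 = 61.84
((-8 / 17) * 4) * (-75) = 2400 / 17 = 141.18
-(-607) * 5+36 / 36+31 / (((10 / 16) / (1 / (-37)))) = 561412 / 185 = 3034.66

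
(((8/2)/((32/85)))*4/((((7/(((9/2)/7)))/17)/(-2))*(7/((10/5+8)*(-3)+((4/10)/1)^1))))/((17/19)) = 215118/343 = 627.17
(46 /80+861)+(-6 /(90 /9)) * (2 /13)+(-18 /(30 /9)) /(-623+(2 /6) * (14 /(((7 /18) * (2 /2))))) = 861.49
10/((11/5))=4.55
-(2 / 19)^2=-4 / 361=-0.01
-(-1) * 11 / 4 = 11 / 4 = 2.75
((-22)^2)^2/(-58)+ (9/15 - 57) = -593818/145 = -4095.30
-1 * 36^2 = -1296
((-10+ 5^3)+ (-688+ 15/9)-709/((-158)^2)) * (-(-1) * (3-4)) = 42790423/74892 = 571.36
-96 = -96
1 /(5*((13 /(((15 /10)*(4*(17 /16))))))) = 51 /520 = 0.10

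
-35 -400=-435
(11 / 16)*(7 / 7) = 11 / 16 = 0.69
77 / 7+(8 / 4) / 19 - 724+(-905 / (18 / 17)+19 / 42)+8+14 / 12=-1558.00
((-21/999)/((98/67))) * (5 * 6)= -335/777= -0.43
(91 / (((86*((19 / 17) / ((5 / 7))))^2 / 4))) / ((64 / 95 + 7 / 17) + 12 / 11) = 87819875 / 9507888971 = 0.01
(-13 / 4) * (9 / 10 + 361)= -47047 / 40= -1176.18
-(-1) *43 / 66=43 / 66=0.65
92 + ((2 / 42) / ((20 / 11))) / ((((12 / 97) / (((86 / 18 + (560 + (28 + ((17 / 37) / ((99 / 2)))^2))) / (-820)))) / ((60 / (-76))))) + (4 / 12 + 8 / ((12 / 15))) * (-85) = -5020278762223133 / 6385396691520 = -786.21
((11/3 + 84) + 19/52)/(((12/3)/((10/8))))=68665/2496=27.51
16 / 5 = 3.20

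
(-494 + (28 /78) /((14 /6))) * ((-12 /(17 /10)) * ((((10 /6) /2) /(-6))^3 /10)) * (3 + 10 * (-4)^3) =3276875 /5508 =594.93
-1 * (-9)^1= 9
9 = 9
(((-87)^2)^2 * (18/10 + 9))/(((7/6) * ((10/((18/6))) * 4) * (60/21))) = 13921411923/1000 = 13921411.92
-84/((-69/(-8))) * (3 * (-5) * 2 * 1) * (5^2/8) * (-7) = -147000/23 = -6391.30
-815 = -815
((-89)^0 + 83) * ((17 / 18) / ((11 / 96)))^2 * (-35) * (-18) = 435025920 / 121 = 3595255.54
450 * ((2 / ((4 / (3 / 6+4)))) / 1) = 2025 / 2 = 1012.50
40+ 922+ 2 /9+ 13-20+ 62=9155 /9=1017.22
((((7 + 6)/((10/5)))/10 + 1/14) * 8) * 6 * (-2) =-2424/35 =-69.26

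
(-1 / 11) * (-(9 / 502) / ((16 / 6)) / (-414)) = -3 / 2032096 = -0.00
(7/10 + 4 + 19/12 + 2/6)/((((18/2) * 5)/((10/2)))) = 397/540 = 0.74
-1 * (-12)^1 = 12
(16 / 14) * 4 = 32 / 7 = 4.57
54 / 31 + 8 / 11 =842 / 341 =2.47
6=6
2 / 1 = 2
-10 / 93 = -0.11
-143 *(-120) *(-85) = -1458600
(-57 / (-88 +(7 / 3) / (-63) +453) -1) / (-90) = 11393 / 886860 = 0.01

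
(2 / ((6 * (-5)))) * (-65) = 13 / 3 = 4.33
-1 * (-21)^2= -441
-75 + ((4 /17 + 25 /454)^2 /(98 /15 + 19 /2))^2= -15392542509042080760075 /205233975784453788484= -75.00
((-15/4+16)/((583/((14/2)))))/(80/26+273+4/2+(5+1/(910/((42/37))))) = 824915/1587632596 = 0.00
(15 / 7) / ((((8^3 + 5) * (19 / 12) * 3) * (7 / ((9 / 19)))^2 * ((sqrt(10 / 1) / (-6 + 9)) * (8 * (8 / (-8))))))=-729 * sqrt(10) / 4865253316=-0.00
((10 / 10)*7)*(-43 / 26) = -11.58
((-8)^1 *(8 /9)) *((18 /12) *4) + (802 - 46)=2140 /3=713.33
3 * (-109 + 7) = -306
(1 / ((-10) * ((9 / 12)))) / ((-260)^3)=1 / 131820000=0.00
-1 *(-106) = 106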